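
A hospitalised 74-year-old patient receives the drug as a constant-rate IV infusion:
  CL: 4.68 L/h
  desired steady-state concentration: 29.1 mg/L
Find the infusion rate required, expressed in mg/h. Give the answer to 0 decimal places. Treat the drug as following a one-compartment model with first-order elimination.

At steady state, infusion rate R₀ = Css × CL = 29.1 × 4.680 = 136.2 mg/h

136 mg/h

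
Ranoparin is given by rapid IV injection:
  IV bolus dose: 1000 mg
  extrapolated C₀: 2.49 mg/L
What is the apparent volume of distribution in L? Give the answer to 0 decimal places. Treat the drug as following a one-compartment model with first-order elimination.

402 L

Vd = Dose / C₀ = 1000 / 2.49 = 401.6 L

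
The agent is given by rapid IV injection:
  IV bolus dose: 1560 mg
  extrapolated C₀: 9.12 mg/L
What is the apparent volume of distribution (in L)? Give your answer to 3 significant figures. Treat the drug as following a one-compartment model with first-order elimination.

171 L

Vd = Dose / C₀ = 1560 / 9.12 = 171.1 L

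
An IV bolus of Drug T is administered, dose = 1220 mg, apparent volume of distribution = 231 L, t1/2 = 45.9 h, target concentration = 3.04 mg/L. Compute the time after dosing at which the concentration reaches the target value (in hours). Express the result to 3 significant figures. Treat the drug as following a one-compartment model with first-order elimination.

36.6 h

C₀ = Dose / Vd = 1220 / 231 = 5.281 mg/L
k = ln2 / t½ = 0.693147 / 45.9 = 0.01510 h⁻¹
t = ln(C₀ / C) / k = ln(5.281 / 3.04) / 0.01510
  = ln(1.737) / 0.01510 = 0.5522 / 0.01510 = 36.57 h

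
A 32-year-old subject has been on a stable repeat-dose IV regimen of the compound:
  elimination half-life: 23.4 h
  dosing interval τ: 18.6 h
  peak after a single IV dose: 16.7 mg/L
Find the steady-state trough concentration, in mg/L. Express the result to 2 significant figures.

23 mg/L

k = ln2 / t½ = 0.693147 / 23.4 = 0.02962 h⁻¹
e^(−kτ) = e^(−0.02962 × 18.6) = 0.5764
Accumulation ratio R = 1 / (1 − e^(−kτ)) = 1 / (1 − 0.5764) = 2.361
Steady-state trough = C₀ × R × e^(−kτ) = 16.7 × 2.361 × 0.5764 = 22.73 mg/L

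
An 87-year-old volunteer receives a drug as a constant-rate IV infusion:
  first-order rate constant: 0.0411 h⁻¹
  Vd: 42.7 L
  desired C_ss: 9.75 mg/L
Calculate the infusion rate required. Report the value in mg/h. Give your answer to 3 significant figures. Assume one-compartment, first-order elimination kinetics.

CL = k × Vd = 0.04110 × 42.7 = 1.755 L/h
At steady state, infusion rate R₀ = Css × CL = 9.75 × 1.755 = 17.11 mg/h

17.1 mg/h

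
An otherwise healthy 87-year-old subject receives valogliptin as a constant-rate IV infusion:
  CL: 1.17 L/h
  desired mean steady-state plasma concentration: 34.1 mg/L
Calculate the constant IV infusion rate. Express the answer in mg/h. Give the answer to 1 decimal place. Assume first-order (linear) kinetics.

39.9 mg/h

At steady state, infusion rate R₀ = Css × CL = 34.1 × 1.170 = 39.90 mg/h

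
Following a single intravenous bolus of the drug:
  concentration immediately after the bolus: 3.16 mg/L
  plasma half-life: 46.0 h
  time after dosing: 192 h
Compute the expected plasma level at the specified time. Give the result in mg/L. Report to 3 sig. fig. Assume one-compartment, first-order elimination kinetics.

k = ln2 / t½ = 0.693147 / 46.0 = 0.01507 h⁻¹
C = C₀ · e^(−k·t) = 3.160 × e^(−0.01507 × 192)
  = 3.160 × 0.05539 = 0.1750 mg/L

0.175 mg/L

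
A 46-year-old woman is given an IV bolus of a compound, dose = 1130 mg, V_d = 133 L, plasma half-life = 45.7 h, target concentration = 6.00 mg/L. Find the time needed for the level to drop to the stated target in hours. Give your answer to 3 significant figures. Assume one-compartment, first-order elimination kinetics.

C₀ = Dose / Vd = 1130 / 133 = 8.496 mg/L
k = ln2 / t½ = 0.693147 / 45.7 = 0.01517 h⁻¹
t = ln(C₀ / C) / k = ln(8.496 / 6.00) / 0.01517
  = ln(1.416) / 0.01517 = 0.3478 / 0.01517 = 22.93 h

22.9 h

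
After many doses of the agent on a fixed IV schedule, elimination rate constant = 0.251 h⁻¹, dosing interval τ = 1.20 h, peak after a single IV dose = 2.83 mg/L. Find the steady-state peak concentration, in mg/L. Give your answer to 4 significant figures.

10.88 mg/L

e^(−kτ) = e^(−0.2510 × 1.20) = 0.7399
Accumulation ratio R = 1 / (1 − e^(−kτ)) = 1 / (1 − 0.7399) = 3.845
Steady-state peak = C₀ × R = 2.83 × 3.845 = 10.88 mg/L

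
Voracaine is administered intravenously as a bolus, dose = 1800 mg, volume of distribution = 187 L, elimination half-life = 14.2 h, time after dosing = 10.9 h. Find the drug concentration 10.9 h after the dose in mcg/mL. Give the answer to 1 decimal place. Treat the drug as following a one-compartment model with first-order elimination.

C₀ = Dose / Vd = 1800 / 187 = 9.626 mg/L
k = ln2 / t½ = 0.693147 / 14.2 = 0.04881 h⁻¹
C = C₀ · e^(−k·t) = 9.626 × e^(−0.04881 × 10.9)
  = 9.626 × 0.5874 = 5.654 mg/L
(5.654 mg/L = 5.654 mcg/mL)

5.7 mcg/mL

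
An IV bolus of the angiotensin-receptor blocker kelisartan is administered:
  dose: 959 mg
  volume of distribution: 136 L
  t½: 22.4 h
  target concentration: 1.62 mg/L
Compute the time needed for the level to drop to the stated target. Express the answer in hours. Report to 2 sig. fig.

C₀ = Dose / Vd = 959.0 / 136 = 7.051 mg/L
k = ln2 / t½ = 0.693147 / 22.4 = 0.03094 h⁻¹
t = ln(C₀ / C) / k = ln(7.051 / 1.62) / 0.03094
  = ln(4.352) / 0.03094 = 1.471 / 0.03094 = 47.54 h

48 h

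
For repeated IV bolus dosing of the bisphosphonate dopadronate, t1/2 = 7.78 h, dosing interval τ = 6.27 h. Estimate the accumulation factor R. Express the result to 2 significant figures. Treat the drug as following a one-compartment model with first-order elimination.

k = ln2 / t½ = 0.693147 / 7.78 = 0.08909 h⁻¹
e^(−kτ) = e^(−0.08909 × 6.27) = 0.5720
Accumulation ratio R = 1 / (1 − e^(−kτ)) = 1 / (1 − 0.5720) = 2.336

2.3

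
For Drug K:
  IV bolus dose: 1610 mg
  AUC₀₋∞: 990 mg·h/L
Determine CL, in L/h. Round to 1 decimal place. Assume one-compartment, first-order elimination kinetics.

CL = Dose / AUC = 1610 / 990 = 1.626 L/h

1.6 L/h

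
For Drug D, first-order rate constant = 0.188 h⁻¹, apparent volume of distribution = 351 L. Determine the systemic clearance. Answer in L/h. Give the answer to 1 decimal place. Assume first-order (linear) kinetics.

CL = k × Vd = 0.188 × 351 = 65.99 L/h

66.0 L/h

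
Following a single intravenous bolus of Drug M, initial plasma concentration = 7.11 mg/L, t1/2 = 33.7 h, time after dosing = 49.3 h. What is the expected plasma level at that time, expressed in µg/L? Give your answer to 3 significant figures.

k = ln2 / t½ = 0.693147 / 33.7 = 0.02057 h⁻¹
C = C₀ · e^(−k·t) = 7.110 × e^(−0.02057 × 49.3)
  = 7.110 × 0.3627 = 2.579 mg/L
Convert: 2.579 mg/L × 1000 = 2579 µg/L

2580 µg/L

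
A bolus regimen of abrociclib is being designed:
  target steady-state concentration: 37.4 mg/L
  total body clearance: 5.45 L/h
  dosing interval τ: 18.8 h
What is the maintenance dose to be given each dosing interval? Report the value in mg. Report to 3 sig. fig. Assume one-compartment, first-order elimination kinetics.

3830 mg

At steady state, Dose/τ = Css × CL.
Dose = Css × CL × τ = 37.4 × 5.450 × 18.8 = 3832 mg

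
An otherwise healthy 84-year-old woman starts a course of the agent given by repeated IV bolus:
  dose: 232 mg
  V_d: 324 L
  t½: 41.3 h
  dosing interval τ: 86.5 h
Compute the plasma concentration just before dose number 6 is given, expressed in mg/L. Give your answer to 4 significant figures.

C₀ per dose = Dose / Vd = 232 / 324 = 0.7160 mg/L
k = ln2 / t½ = 0.693147 / 41.3 = 0.01678 h⁻¹
Fraction remaining after one interval: r = e^(−kτ) = e^(−0.01678 × 86.5) = 0.2342
Before dose 6, 5 doses have been given (aged 1τ, 2τ, 3τ, 4τ, 5τ).
C_trough = C₀ × (r + r² + … + r^5) = C₀ × r(1−r^5)/(1−r)
        = 0.7160 × 0.2342 × (1 − 0.0007046) / (1 − 0.2342) = 0.2188 mg/L

0.2188 mg/L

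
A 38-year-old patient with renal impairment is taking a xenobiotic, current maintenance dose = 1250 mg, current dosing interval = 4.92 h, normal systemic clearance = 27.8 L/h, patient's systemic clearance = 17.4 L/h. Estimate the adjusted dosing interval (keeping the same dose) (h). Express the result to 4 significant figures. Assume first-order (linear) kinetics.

To keep the same average steady-state level, dosing rate must scale with clearance.
CL ratio = 17.4 / 27.8 = 0.6259
New interval (same dose) = 4.92 / 0.6259 = 7.861 h

7.861 h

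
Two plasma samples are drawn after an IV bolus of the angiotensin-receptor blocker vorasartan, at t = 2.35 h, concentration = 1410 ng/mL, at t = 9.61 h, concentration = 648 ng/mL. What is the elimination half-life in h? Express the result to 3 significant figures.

k = ln(C₁/C₂) / (t₂ − t₁) = ln(1410/648) / (9.61 − 2.35)
  = 0.7775 / 7.260 = 0.1071 h⁻¹
t½ = ln2 / k = 0.693147 / 0.1071 = 6.472 h

6.47 h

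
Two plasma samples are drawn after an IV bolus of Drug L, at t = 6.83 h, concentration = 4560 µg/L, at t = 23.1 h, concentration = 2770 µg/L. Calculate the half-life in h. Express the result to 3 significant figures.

22.6 h

k = ln(C₁/C₂) / (t₂ − t₁) = ln(4560/2770) / (23.1 − 6.83)
  = 0.4985 / 16.27 = 0.03064 h⁻¹
t½ = ln2 / k = 0.693147 / 0.03064 = 22.62 h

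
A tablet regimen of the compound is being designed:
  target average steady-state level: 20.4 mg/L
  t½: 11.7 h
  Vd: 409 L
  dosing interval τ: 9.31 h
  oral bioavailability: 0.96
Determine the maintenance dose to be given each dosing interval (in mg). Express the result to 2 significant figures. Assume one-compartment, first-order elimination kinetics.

4800 mg

k = ln2 / t½ = 0.693147 / 11.7 = 0.05924 h⁻¹
CL = k × Vd = 0.05924 × 409 = 24.23 L/h
At steady state, F × (Dose/τ) = Css × CL.
Dose = Css × CL × τ / F = 20.4 × 24.23 × 9.31 / 0.96 = 4794 mg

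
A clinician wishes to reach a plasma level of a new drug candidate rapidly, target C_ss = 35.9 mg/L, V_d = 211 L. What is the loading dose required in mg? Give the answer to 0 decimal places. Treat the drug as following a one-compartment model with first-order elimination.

LD = Css × Vd = 35.9 × 211 = 7575 mg

7575 mg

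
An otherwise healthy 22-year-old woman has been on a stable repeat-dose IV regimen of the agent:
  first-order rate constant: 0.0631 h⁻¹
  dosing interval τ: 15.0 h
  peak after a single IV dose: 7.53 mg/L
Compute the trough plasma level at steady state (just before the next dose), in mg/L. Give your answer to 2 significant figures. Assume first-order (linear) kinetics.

4.8 mg/L

e^(−kτ) = e^(−0.06310 × 15.0) = 0.3881
Accumulation ratio R = 1 / (1 − e^(−kτ)) = 1 / (1 − 0.3881) = 1.634
Steady-state trough = C₀ × R × e^(−kτ) = 7.53 × 1.634 × 0.3881 = 4.775 mg/L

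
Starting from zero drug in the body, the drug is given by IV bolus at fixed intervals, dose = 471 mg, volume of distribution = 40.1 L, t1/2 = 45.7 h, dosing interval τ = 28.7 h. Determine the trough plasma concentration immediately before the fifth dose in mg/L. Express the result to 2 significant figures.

18 mg/L

C₀ per dose = Dose / Vd = 471 / 40.1 = 11.75 mg/L
k = ln2 / t½ = 0.693147 / 45.7 = 0.01517 h⁻¹
Fraction remaining after one interval: r = e^(−kτ) = e^(−0.01517 × 28.7) = 0.6470
Before dose 5, 4 doses have been given (aged 1τ, 2τ, 3τ, 4τ).
C_trough = C₀ × (r + r² + … + r^4) = C₀ × r(1−r^4)/(1−r)
        = 11.75 × 0.6470 × (1 − 0.1752) / (1 − 0.6470) = 17.76 mg/L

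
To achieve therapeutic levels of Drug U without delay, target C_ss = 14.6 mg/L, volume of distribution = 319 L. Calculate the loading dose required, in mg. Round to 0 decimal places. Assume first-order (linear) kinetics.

LD = Css × Vd = 14.6 × 319 = 4657 mg

4657 mg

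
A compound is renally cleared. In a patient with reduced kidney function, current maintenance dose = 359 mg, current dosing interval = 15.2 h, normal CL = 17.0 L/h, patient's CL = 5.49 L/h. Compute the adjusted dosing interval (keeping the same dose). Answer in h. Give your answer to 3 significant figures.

To keep the same average steady-state level, dosing rate must scale with clearance.
CL ratio = 5.49 / 17.0 = 0.3229
New interval (same dose) = 15.2 / 0.3229 = 47.07 h

47.1 h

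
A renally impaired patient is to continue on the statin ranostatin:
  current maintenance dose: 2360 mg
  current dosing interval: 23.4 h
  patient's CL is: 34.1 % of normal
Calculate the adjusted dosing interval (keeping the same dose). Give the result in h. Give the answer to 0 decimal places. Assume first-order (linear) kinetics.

To keep the same average steady-state level, dosing rate must scale with clearance.
CL ratio = 34.1 / 100 = 0.3410
New interval (same dose) = 23.4 / 0.3410 = 68.62 h

69 h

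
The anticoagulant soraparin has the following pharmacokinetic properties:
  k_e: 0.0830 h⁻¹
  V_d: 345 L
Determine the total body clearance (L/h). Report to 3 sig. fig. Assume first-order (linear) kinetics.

28.6 L/h

CL = k × Vd = 0.0830 × 345 = 28.64 L/h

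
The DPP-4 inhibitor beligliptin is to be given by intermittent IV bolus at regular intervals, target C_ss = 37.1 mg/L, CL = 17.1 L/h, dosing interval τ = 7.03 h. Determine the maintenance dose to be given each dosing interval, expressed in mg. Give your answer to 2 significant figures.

4500 mg

At steady state, Dose/τ = Css × CL.
Dose = Css × CL × τ = 37.1 × 17.10 × 7.03 = 4460 mg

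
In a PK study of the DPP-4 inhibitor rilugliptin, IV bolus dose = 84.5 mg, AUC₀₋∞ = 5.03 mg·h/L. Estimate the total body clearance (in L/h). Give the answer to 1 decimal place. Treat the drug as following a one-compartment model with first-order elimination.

16.8 L/h

CL = Dose / AUC = 84.5 / 5.03 = 16.80 L/h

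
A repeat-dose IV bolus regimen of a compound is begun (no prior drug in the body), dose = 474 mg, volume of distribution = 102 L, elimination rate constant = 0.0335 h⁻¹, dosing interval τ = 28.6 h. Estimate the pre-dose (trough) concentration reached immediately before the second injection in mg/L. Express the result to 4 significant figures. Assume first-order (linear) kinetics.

C₀ per dose = Dose / Vd = 474 / 102 = 4.647 mg/L
Fraction remaining after one interval: r = e^(−kτ) = e^(−0.03350 × 28.6) = 0.3836
Before dose 2, 1 dose has been given (aged 1τ).
C_trough = C₀ × r = 4.647 × 0.3836 = 1.783 mg/L

1.783 mg/L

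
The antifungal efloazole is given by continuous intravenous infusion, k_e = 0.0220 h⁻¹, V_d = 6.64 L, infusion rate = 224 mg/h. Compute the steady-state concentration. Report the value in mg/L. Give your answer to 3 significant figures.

CL = k × Vd = 0.02200 × 6.64 = 0.1461 L/h
At steady state Css = R₀ / CL = 224 / 0.1461 = 1533 mg/L

1530 mg/L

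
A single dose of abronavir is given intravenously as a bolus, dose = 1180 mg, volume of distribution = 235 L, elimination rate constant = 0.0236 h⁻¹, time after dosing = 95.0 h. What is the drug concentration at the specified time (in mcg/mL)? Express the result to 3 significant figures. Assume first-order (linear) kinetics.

C₀ = Dose / Vd = 1180 / 235 = 5.021 mg/L
C = C₀ · e^(−k·t) = 5.021 × e^(−0.02360 × 95.0)
  = 5.021 × 0.1062 = 0.5332 mg/L
(0.5332 mg/L = 0.5332 mcg/mL)

0.533 mcg/mL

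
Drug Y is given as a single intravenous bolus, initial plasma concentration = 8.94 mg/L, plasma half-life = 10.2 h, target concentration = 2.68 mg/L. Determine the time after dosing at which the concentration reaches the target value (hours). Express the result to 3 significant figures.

k = ln2 / t½ = 0.693147 / 10.2 = 0.06796 h⁻¹
t = ln(C₀ / C) / k = ln(8.940 / 2.68) / 0.06796
  = ln(3.336) / 0.06796 = 1.205 / 0.06796 = 17.73 h

17.7 h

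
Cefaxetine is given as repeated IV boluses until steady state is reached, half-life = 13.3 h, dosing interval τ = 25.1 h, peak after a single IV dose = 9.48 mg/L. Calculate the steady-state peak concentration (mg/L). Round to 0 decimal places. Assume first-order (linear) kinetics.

k = ln2 / t½ = 0.693147 / 13.3 = 0.05212 h⁻¹
e^(−kτ) = e^(−0.05212 × 25.1) = 0.2703
Accumulation ratio R = 1 / (1 − e^(−kτ)) = 1 / (1 − 0.2703) = 1.370
Steady-state peak = C₀ × R = 9.48 × 1.370 = 12.99 mg/L

13 mg/L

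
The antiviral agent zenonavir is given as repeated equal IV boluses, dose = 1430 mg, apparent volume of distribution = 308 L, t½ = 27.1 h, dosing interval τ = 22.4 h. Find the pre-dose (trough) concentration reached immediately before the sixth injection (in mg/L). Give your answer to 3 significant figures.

5.66 mg/L

C₀ per dose = Dose / Vd = 1430 / 308 = 4.643 mg/L
k = ln2 / t½ = 0.693147 / 27.1 = 0.02558 h⁻¹
Fraction remaining after one interval: r = e^(−kτ) = e^(−0.02558 × 22.4) = 0.5638
Before dose 6, 5 doses have been given (aged 1τ, 2τ, 3τ, 4τ, 5τ).
C_trough = C₀ × (r + r² + … + r^5) = C₀ × r(1−r^5)/(1−r)
        = 4.643 × 0.5638 × (1 − 0.05697) / (1 − 0.5638) = 5.659 mg/L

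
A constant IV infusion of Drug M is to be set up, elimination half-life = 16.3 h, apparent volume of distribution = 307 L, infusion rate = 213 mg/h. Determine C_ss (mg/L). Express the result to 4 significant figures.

k = ln2 / t½ = 0.693147 / 16.3 = 0.04252 h⁻¹
CL = k × Vd = 0.04252 × 307 = 13.05 L/h
At steady state Css = R₀ / CL = 213 / 13.05 = 16.32 mg/L

16.32 mg/L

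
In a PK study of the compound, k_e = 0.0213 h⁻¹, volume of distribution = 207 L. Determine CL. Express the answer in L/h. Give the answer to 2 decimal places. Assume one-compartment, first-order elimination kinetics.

4.41 L/h

CL = k × Vd = 0.0213 × 207 = 4.409 L/h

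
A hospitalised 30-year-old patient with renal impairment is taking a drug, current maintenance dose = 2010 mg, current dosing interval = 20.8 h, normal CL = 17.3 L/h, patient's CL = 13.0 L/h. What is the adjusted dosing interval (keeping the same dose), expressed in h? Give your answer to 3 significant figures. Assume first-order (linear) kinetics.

To keep the same average steady-state level, dosing rate must scale with clearance.
CL ratio = 13.0 / 17.3 = 0.7514
New interval (same dose) = 20.8 / 0.7514 = 27.68 h

27.7 h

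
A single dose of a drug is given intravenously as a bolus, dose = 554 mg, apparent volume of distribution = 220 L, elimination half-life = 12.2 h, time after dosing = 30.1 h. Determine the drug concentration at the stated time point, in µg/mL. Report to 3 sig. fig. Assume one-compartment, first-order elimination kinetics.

0.455 µg/mL

C₀ = Dose / Vd = 554.0 / 220 = 2.518 mg/L
k = ln2 / t½ = 0.693147 / 12.2 = 0.05682 h⁻¹
C = C₀ · e^(−k·t) = 2.518 × e^(−0.05682 × 30.1)
  = 2.518 × 0.1808 = 0.4553 mg/L
(0.4553 mg/L = 0.4553 µg/mL)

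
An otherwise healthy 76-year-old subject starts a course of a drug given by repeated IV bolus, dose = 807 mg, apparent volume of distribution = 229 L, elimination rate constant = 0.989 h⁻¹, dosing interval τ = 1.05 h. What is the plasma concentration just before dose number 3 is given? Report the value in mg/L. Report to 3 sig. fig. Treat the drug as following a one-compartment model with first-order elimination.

C₀ per dose = Dose / Vd = 807 / 229 = 3.524 mg/L
Fraction remaining after one interval: r = e^(−kτ) = e^(−0.9890 × 1.05) = 0.3540
Before dose 3, 2 doses have been given (aged 1τ, 2τ).
C_trough = C₀ × (r + r²) = 3.524 × (0.3540 + 0.1253) = 1.689 mg/L

1.69 mg/L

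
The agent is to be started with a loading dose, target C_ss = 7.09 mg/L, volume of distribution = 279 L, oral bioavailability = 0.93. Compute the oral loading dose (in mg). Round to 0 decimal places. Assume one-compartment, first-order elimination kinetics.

2127 mg

LD = Css × Vd / F = 7.09 × 279 / 0.93 = 2127 mg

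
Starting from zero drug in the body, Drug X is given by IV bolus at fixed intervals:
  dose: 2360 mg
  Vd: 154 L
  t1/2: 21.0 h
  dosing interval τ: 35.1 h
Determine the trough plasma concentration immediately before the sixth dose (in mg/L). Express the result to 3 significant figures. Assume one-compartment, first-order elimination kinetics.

6.99 mg/L

C₀ per dose = Dose / Vd = 2360 / 154 = 15.32 mg/L
k = ln2 / t½ = 0.693147 / 21.0 = 0.03301 h⁻¹
Fraction remaining after one interval: r = e^(−kτ) = e^(−0.03301 × 35.1) = 0.3139
Before dose 6, 5 doses have been given (aged 1τ, 2τ, 3τ, 4τ, 5τ).
C_trough = C₀ × (r + r² + … + r^5) = C₀ × r(1−r^5)/(1−r)
        = 15.32 × 0.3139 × (1 − 0.003048) / (1 − 0.3139) = 6.988 mg/L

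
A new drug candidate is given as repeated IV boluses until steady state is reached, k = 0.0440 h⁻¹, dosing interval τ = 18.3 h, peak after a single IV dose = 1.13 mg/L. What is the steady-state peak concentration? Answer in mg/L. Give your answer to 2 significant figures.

e^(−kτ) = e^(−0.04400 × 18.3) = 0.4470
Accumulation ratio R = 1 / (1 − e^(−kτ)) = 1 / (1 − 0.4470) = 1.808
Steady-state peak = C₀ × R = 1.13 × 1.808 = 2.043 mg/L

2.0 mg/L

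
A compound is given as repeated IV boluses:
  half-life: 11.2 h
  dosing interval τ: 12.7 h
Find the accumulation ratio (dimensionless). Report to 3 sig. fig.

1.84

k = ln2 / t½ = 0.693147 / 11.2 = 0.06189 h⁻¹
e^(−kτ) = e^(−0.06189 × 12.7) = 0.4557
Accumulation ratio R = 1 / (1 − e^(−kτ)) = 1 / (1 − 0.4557) = 1.837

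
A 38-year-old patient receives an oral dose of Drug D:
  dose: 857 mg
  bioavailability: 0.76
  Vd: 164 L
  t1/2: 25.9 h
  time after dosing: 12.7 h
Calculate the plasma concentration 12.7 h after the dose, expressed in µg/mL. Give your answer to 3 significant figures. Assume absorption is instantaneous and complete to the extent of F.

2.83 µg/mL

Amount reaching circulation = F × Dose = 0.76 × 857.0 = 651.3 mg
C₀ = F·Dose / Vd = 651.3 / 164 = 3.971 mg/L
k = ln2 / t½ = 0.693147 / 25.9 = 0.02676 h⁻¹
C = C₀ · e^(−k·t) = 3.971 × e^(−0.02676 × 12.7)
  = 3.971 × 0.7119 = 2.827 mg/L
(2.827 mg/L = 2.827 µg/mL)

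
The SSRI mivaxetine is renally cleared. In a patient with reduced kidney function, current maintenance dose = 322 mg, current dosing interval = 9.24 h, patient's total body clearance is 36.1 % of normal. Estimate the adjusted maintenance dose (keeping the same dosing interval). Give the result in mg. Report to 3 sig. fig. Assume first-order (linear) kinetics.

116 mg

To keep the same average steady-state level, dosing rate must scale with clearance.
CL ratio = 36.1 / 100 = 0.3610
New dose (same interval) = 322 × 0.3610 = 116.2 mg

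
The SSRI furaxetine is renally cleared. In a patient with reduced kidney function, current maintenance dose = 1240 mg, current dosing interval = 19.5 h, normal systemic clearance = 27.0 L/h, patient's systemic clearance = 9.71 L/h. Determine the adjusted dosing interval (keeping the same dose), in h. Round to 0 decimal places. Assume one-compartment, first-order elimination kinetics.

To keep the same average steady-state level, dosing rate must scale with clearance.
CL ratio = 9.71 / 27.0 = 0.3596
New interval (same dose) = 19.5 / 0.3596 = 54.23 h

54 h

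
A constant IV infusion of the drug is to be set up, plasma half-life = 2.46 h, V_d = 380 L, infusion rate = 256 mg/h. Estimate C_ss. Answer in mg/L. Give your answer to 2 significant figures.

2.4 mg/L

k = ln2 / t½ = 0.693147 / 2.46 = 0.2818 h⁻¹
CL = k × Vd = 0.2818 × 380 = 107.1 L/h
At steady state Css = R₀ / CL = 256 / 107.1 = 2.390 mg/L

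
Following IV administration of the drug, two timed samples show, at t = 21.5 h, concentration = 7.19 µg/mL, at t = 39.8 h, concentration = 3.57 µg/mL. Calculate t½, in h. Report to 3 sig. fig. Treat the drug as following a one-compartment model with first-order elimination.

k = ln(C₁/C₂) / (t₂ − t₁) = ln(7.19/3.57) / (39.8 − 21.5)
  = 0.7001 / 18.30 = 0.03826 h⁻¹
t½ = ln2 / k = 0.693147 / 0.03826 = 18.12 h

18.1 h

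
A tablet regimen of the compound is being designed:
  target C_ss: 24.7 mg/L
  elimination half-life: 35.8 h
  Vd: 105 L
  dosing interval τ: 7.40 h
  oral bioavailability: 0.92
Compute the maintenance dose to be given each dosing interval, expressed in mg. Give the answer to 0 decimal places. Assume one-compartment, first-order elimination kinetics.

k = ln2 / t½ = 0.693147 / 35.8 = 0.01936 h⁻¹
CL = k × Vd = 0.01936 × 105 = 2.033 L/h
At steady state, F × (Dose/τ) = Css × CL.
Dose = Css × CL × τ / F = 24.7 × 2.033 × 7.40 / 0.92 = 403.9 mg

404 mg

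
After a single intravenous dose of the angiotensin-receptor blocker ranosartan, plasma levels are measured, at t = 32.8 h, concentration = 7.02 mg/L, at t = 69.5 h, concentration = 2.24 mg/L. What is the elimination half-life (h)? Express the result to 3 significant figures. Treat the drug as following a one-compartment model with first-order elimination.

22.3 h

k = ln(C₁/C₂) / (t₂ − t₁) = ln(7.02/2.24) / (69.5 − 32.8)
  = 1.142 / 36.70 = 0.03112 h⁻¹
t½ = ln2 / k = 0.693147 / 0.03112 = 22.27 h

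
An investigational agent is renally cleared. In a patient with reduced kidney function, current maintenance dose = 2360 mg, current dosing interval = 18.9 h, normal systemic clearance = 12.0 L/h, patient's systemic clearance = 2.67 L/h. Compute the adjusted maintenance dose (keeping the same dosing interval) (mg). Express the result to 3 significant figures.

To keep the same average steady-state level, dosing rate must scale with clearance.
CL ratio = 2.67 / 12.0 = 0.2225
New dose (same interval) = 2360 × 0.2225 = 525.1 mg

525 mg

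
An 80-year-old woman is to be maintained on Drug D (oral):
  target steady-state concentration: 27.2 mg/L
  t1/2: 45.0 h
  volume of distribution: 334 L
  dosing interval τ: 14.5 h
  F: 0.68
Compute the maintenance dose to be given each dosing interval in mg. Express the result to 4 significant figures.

2984 mg

k = ln2 / t½ = 0.693147 / 45.0 = 0.01540 h⁻¹
CL = k × Vd = 0.01540 × 334 = 5.144 L/h
At steady state, F × (Dose/τ) = Css × CL.
Dose = Css × CL × τ / F = 27.2 × 5.144 × 14.5 / 0.68 = 2984 mg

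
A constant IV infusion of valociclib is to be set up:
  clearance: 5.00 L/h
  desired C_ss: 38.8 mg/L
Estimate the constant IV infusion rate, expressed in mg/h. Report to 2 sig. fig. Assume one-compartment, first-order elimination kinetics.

At steady state, infusion rate R₀ = Css × CL = 38.8 × 5.000 = 194.0 mg/h

190 mg/h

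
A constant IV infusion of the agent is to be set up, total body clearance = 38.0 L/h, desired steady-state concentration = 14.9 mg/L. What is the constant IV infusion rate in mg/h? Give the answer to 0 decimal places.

At steady state, infusion rate R₀ = Css × CL = 14.9 × 38.00 = 566.2 mg/h

566 mg/h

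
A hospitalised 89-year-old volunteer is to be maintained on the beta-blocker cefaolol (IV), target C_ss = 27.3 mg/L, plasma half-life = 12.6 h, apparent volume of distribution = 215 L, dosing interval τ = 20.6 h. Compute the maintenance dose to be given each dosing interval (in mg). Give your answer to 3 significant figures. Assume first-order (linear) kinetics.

6650 mg

k = ln2 / t½ = 0.693147 / 12.6 = 0.05501 h⁻¹
CL = k × Vd = 0.05501 × 215 = 11.83 L/h
At steady state, Dose/τ = Css × CL.
Dose = Css × CL × τ = 27.3 × 11.83 × 20.6 = 6653 mg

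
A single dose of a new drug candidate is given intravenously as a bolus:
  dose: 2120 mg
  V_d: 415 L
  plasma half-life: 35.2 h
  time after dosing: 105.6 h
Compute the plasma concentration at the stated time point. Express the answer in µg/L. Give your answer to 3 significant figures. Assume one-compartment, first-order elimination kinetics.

639 µg/L

C₀ = Dose / Vd = 2120 / 415 = 5.108 mg/L
k = ln2 / t½ = 0.693147 / 35.2 = 0.01969 h⁻¹
t / t½ = 105.6 / 35.2 = 3 half-lives
C = C₀ × (1/2)^3 = 5.108 × 0.1250 = 0.6385 mg/L
Convert: 0.6385 mg/L × 1000 = 638.5 µg/L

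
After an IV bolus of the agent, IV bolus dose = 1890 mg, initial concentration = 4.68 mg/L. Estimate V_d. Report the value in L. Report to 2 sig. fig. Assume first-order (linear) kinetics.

400 L

Vd = Dose / C₀ = 1890 / 4.68 = 403.8 L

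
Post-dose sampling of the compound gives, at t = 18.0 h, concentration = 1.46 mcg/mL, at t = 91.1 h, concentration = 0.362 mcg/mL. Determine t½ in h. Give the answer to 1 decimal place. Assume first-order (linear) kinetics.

k = ln(C₁/C₂) / (t₂ − t₁) = ln(1.46/0.362) / (91.1 − 18.0)
  = 1.395 / 73.10 = 0.01908 h⁻¹
t½ = ln2 / k = 0.693147 / 0.01908 = 36.33 h

36.3 h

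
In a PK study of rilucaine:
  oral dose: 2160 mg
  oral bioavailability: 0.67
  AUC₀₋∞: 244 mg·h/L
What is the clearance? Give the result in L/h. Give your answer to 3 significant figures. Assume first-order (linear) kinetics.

5.93 L/h

CL = F·Dose / AUC = 0.67 × 2160 / 244 = 5.931 L/h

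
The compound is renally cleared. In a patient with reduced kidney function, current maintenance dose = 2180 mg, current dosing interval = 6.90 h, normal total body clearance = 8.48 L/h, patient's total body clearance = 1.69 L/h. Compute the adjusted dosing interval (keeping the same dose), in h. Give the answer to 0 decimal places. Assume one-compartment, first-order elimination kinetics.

To keep the same average steady-state level, dosing rate must scale with clearance.
CL ratio = 1.69 / 8.48 = 0.1993
New interval (same dose) = 6.90 / 0.1993 = 34.62 h

35 h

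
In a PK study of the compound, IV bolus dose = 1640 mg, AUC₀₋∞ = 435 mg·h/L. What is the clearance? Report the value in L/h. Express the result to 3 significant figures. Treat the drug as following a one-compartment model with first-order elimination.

3.77 L/h

CL = Dose / AUC = 1640 / 435 = 3.770 L/h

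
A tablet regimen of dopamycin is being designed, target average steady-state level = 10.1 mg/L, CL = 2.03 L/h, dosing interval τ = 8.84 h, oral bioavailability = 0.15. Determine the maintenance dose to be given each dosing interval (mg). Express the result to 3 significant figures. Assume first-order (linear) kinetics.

1210 mg

At steady state, F × (Dose/τ) = Css × CL.
Dose = Css × CL × τ / F = 10.1 × 2.030 × 8.84 / 0.15 = 1208 mg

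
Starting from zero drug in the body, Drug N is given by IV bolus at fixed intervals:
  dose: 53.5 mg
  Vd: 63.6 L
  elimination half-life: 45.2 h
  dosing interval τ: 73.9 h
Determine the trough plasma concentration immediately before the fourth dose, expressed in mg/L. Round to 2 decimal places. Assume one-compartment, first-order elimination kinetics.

0.39 mg/L

C₀ per dose = Dose / Vd = 53.5 / 63.6 = 0.8412 mg/L
k = ln2 / t½ = 0.693147 / 45.2 = 0.01534 h⁻¹
Fraction remaining after one interval: r = e^(−kτ) = e^(−0.01534 × 73.9) = 0.3219
Before dose 4, 3 doses have been given (aged 1τ, 2τ, 3τ).
C_trough = C₀ × (r + r² + … + r^3) = C₀ × r(1−r^3)/(1−r)
        = 0.8412 × 0.3219 × (1 − 0.03336) / (1 − 0.3219) = 0.3860 mg/L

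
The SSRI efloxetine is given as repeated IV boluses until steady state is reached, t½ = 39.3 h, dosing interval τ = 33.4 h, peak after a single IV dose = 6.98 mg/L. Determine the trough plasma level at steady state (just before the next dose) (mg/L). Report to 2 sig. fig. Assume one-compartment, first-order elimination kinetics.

k = ln2 / t½ = 0.693147 / 39.3 = 0.01764 h⁻¹
e^(−kτ) = e^(−0.01764 × 33.4) = 0.5548
Accumulation ratio R = 1 / (1 − e^(−kτ)) = 1 / (1 − 0.5548) = 2.246
Steady-state trough = C₀ × R × e^(−kτ) = 6.98 × 2.246 × 0.5548 = 8.698 mg/L

8.7 mg/L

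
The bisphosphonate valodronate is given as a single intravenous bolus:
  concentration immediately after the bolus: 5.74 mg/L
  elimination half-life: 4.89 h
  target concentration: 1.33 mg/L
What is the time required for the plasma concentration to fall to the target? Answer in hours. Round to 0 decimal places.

k = ln2 / t½ = 0.693147 / 4.89 = 0.1417 h⁻¹
t = ln(C₀ / C) / k = ln(5.740 / 1.33) / 0.1417
  = ln(4.316) / 0.1417 = 1.462 / 0.1417 = 10.32 h

10 h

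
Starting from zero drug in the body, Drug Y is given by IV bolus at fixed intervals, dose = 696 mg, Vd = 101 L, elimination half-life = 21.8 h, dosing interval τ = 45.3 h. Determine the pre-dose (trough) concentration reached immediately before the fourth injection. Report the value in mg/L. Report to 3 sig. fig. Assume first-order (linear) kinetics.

2.11 mg/L

C₀ per dose = Dose / Vd = 696 / 101 = 6.891 mg/L
k = ln2 / t½ = 0.693147 / 21.8 = 0.03180 h⁻¹
Fraction remaining after one interval: r = e^(−kτ) = e^(−0.03180 × 45.3) = 0.2368
Before dose 4, 3 doses have been given (aged 1τ, 2τ, 3τ).
C_trough = C₀ × (r + r² + … + r^3) = C₀ × r(1−r^3)/(1−r)
        = 6.891 × 0.2368 × (1 − 0.01328) / (1 − 0.2368) = 2.110 mg/L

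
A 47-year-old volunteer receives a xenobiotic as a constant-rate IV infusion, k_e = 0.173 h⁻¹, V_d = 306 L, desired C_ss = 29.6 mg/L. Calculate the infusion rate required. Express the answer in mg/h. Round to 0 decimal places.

CL = k × Vd = 0.1730 × 306 = 52.94 L/h
At steady state, infusion rate R₀ = Css × CL = 29.6 × 52.94 = 1567 mg/h

1567 mg/h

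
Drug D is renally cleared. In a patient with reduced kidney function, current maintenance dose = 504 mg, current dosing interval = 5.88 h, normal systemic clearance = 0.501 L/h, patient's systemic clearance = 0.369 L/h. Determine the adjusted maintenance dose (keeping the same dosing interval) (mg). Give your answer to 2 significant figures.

To keep the same average steady-state level, dosing rate must scale with clearance.
CL ratio = 0.369 / 0.501 = 0.7365
New dose (same interval) = 504 × 0.7365 = 371.2 mg

370 mg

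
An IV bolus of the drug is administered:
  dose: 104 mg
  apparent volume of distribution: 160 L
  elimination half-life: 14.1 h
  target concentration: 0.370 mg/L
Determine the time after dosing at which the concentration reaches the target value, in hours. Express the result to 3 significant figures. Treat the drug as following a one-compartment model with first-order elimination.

C₀ = Dose / Vd = 104.0 / 160 = 0.6500 mg/L
k = ln2 / t½ = 0.693147 / 14.1 = 0.04916 h⁻¹
t = ln(C₀ / C) / k = ln(0.6500 / 0.370) / 0.04916
  = ln(1.757) / 0.04916 = 0.5636 / 0.04916 = 11.46 h

11.5 h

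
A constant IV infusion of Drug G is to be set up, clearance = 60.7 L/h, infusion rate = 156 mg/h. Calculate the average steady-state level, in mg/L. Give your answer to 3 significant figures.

At steady state Css = R₀ / CL = 156 / 60.70 = 2.570 mg/L

2.57 mg/L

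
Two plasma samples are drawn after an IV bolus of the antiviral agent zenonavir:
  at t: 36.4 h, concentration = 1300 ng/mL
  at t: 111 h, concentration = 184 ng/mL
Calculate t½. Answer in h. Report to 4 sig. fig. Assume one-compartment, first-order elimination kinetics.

k = ln(C₁/C₂) / (t₂ − t₁) = ln(1300/184) / (111 − 36.4)
  = 1.955 / 74.60 = 0.02621 h⁻¹
t½ = ln2 / k = 0.693147 / 0.02621 = 26.45 h

26.45 h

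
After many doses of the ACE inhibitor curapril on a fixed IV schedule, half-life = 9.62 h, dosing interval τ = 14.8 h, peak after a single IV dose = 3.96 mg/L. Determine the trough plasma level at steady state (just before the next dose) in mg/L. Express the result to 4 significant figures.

2.079 mg/L

k = ln2 / t½ = 0.693147 / 9.62 = 0.07205 h⁻¹
e^(−kτ) = e^(−0.07205 × 14.8) = 0.3443
Accumulation ratio R = 1 / (1 − e^(−kτ)) = 1 / (1 − 0.3443) = 1.525
Steady-state trough = C₀ × R × e^(−kτ) = 3.96 × 1.525 × 0.3443 = 2.079 mg/L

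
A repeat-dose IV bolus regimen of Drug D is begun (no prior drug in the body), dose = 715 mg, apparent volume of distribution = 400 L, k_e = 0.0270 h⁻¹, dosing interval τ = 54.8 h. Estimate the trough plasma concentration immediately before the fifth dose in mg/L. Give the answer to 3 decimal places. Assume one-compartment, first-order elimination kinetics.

C₀ per dose = Dose / Vd = 715 / 400 = 1.788 mg/L
Fraction remaining after one interval: r = e^(−kτ) = e^(−0.02700 × 54.8) = 0.2277
Before dose 5, 4 doses have been given (aged 1τ, 2τ, 3τ, 4τ).
C_trough = C₀ × (r + r² + … + r^4) = C₀ × r(1−r^4)/(1−r)
        = 1.788 × 0.2277 × (1 − 0.002688) / (1 − 0.2277) = 0.5257 mg/L

0.526 mg/L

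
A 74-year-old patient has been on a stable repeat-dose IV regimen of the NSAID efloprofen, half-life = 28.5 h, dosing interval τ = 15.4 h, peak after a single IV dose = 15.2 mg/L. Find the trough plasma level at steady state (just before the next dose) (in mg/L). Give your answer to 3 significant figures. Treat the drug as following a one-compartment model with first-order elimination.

33.5 mg/L

k = ln2 / t½ = 0.693147 / 28.5 = 0.02432 h⁻¹
e^(−kτ) = e^(−0.02432 × 15.4) = 0.6876
Accumulation ratio R = 1 / (1 − e^(−kτ)) = 1 / (1 − 0.6876) = 3.201
Steady-state trough = C₀ × R × e^(−kτ) = 15.2 × 3.201 × 0.6876 = 33.46 mg/L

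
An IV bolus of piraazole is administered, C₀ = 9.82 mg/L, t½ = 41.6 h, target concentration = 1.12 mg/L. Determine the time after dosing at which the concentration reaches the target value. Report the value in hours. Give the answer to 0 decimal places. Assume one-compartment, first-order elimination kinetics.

k = ln2 / t½ = 0.693147 / 41.6 = 0.01666 h⁻¹
t = ln(C₀ / C) / k = ln(9.820 / 1.12) / 0.01666
  = ln(8.768) / 0.01666 = 2.171 / 0.01666 = 130.3 h

130 h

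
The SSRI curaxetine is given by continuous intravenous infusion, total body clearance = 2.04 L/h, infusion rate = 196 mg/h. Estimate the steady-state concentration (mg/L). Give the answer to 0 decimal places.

At steady state Css = R₀ / CL = 196 / 2.040 = 96.08 mg/L

96 mg/L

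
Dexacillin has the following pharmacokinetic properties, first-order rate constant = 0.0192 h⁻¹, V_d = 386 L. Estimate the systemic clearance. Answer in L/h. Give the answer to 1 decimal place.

CL = k × Vd = 0.0192 × 386 = 7.411 L/h

7.4 L/h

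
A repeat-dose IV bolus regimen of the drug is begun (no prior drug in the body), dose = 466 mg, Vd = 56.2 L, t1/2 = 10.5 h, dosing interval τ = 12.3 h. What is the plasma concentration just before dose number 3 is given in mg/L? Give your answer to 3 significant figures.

5.32 mg/L

C₀ per dose = Dose / Vd = 466 / 56.2 = 8.292 mg/L
k = ln2 / t½ = 0.693147 / 10.5 = 0.06601 h⁻¹
Fraction remaining after one interval: r = e^(−kτ) = e^(−0.06601 × 12.3) = 0.4440
Before dose 3, 2 doses have been given (aged 1τ, 2τ).
C_trough = C₀ × (r + r²) = 8.292 × (0.4440 + 0.1971) = 5.316 mg/L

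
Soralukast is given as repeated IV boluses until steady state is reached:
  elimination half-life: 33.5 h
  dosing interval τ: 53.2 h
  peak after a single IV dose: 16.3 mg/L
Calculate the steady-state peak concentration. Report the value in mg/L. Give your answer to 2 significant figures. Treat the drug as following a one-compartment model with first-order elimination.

24 mg/L

k = ln2 / t½ = 0.693147 / 33.5 = 0.02069 h⁻¹
e^(−kτ) = e^(−0.02069 × 53.2) = 0.3326
Accumulation ratio R = 1 / (1 − e^(−kτ)) = 1 / (1 − 0.3326) = 1.498
Steady-state peak = C₀ × R = 16.3 × 1.498 = 24.42 mg/L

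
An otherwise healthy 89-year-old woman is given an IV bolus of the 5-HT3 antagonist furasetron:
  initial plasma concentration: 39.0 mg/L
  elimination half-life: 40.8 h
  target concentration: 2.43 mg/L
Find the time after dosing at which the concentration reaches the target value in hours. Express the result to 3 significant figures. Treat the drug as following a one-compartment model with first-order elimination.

163 h

k = ln2 / t½ = 0.693147 / 40.8 = 0.01699 h⁻¹
t = ln(C₀ / C) / k = ln(39.00 / 2.43) / 0.01699
  = ln(16.05) / 0.01699 = 2.776 / 0.01699 = 163.4 h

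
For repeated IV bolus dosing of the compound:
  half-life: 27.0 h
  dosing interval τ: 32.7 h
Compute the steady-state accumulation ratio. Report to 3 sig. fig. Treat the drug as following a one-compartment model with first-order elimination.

k = ln2 / t½ = 0.693147 / 27.0 = 0.02567 h⁻¹
e^(−kτ) = e^(−0.02567 × 32.7) = 0.4320
Accumulation ratio R = 1 / (1 − e^(−kτ)) = 1 / (1 − 0.4320) = 1.761

1.76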